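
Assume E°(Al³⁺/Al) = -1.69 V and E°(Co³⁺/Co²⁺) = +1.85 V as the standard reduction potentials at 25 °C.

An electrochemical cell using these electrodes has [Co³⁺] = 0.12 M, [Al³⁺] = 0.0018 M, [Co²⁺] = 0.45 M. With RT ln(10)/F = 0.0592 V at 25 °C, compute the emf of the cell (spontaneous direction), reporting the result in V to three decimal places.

Co³⁺/Co²⁺ is the cathode (higher E°), Al³⁺/Al the anode: E°cell = +1.85 − (-1.69) = +3.54 V, n = 3.
Overall: 3 Co³⁺(aq) + Al(s) → 3 Co²⁺(aq) + Al³⁺(aq)
Q = [Co²⁺]^3·[Al³⁺] / ([Co³⁺]^3); log Q = -1.023.
E = E° − (0.0592/n) log Q = +3.54 − (0.0592/3)(-1.023) = +3.560 V.

+3.560 V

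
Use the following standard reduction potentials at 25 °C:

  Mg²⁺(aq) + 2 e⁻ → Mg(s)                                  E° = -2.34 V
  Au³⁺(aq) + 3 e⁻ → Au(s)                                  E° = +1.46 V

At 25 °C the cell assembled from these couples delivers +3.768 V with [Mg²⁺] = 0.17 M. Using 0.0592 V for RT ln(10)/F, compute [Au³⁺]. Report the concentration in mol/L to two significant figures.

Au³⁺/Au is the cathode, Mg²⁺/Mg the anode: E°cell = +3.80 V, n = 6.
Overall reaction: 2 Au³⁺(aq) + 3 Mg(s) → 2 Au(s) + 3 Mg²⁺(aq); Q = [Mg²⁺]^3/[Au³⁺]^2.
From E = E° − (0.0592/n) log Q: log Q = (E° − E)·n/0.0592 = (+3.80 − (+3.768))·6/0.0592 = 3.2432.
So 2·log[Au³⁺] = 3·log(0.17) − log Q = -2.3087 − (3.2432) = -5.5519; log[Au³⁺] = -5.5519 / 2 = -2.7759; [Au³⁺] = 10^(-2.7759) ≈ 0.0017 M.

0.0017 M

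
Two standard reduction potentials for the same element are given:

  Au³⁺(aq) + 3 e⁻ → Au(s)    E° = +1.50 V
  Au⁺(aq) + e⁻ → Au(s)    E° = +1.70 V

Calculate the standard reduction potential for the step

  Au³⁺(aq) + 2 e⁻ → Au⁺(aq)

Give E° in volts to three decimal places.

Sequential free energies add, so n₃E°₃ = n₁E°₁ + n₂E°₂.
With n₃ = 3, and the known step contributing 1×(+1.70) V, the unknown satisfies 2·E° = 3×(+1.50) − 1×(+1.70) = +2.800.
E° = +2.800 / 2 = +1.400 V.

+1.400 V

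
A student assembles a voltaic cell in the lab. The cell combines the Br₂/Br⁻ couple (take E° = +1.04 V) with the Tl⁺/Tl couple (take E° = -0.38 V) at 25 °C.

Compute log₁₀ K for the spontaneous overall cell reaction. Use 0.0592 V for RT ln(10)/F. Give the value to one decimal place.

48.0

Cathode: Br₂/Br⁻; anode: Tl⁺/Tl. E°cell = +1.42 V, n = 2.
log K = nE°cell / 0.0592 = (2)(+1.42) / 0.0592 = 48.0.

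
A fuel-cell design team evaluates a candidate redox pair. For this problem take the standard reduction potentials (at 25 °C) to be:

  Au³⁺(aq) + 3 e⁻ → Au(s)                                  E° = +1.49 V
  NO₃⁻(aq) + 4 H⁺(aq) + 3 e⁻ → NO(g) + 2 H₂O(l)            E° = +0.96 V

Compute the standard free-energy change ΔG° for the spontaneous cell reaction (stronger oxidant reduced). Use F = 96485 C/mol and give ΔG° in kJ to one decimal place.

Au³⁺/Au (E° = +1.49 V) is the cathode; NO₃⁻/NO (E° = +0.96 V) is the anode, so E°cell = +0.53 V.
Balancing electrons gives n = 3 (lcm of 3 and 3).
ΔG° = −nFE° = −(3)(96485)(+0.53) = -153,411 J = -153.4 kJ.

-153.4 kJ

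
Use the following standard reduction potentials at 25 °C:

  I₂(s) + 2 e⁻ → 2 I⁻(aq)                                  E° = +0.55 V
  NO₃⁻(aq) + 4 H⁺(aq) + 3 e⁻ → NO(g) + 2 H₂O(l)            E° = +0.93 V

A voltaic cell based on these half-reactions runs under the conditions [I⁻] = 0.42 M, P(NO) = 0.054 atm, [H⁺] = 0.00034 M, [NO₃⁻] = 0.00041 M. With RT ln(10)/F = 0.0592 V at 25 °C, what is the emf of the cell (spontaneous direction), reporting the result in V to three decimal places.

NO₃⁻/NO is the cathode (higher E°), I₂/I⁻ the anode: E°cell = +0.93 − (+0.55) = +0.38 V, n = 6.
Overall: 2 NO₃⁻(aq) + 8 H⁺(aq) + 6 I⁻(aq) → 2 NO(g) + 4 H₂O(l) + 3 I₂(s)
Q = P(NO)^2 / ([NO₃⁻]^2·[H⁺]^8·[I⁻]^6); log Q = 34.248.
E = E° − (0.0592/n) log Q = +0.38 − (0.0592/6)(34.248) = +0.042 V.

+0.042 V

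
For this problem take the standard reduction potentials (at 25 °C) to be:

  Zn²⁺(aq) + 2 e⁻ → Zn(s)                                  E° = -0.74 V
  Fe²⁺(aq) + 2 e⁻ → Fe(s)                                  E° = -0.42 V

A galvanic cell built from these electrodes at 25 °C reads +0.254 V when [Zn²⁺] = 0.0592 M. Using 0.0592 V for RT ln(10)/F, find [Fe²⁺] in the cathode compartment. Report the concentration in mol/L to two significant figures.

0.00035 M

Fe²⁺/Fe is the cathode, Zn²⁺/Zn the anode: E°cell = +0.32 V, n = 2.
Overall reaction: Fe²⁺(aq) + Zn(s) → Fe(s) + Zn²⁺(aq); Q = [Zn²⁺]^1/[Fe²⁺]^1.
From E = E° − (0.0592/n) log Q: log Q = (E° − E)·n/0.0592 = (+0.32 − (+0.254))·2/0.0592 = 2.2297.
So 1·log[Fe²⁺] = 1·log(0.0592) − log Q = -1.2277 − (2.2297) = -3.4574; [Fe²⁺] = 10^(-3.4574) ≈ 0.00035 M.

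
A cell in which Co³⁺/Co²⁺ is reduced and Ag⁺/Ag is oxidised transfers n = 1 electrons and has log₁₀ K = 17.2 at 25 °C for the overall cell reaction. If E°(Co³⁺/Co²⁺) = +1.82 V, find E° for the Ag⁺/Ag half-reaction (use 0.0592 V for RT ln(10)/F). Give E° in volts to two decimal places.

+0.80 V

E°cell = (0.0592/n)·log K = (0.0592/1)(17.2) = +1.018 V.
Since Co³⁺/Co²⁺ is the cathode and Ag⁺/Ag the anode, E°cell = E°(Co³⁺/Co²⁺) − E°(Ag⁺/Ag).
So E°(Ag⁺/Ag) = E°(Co³⁺/Co²⁺) − E°cell = (+1.82) − (+1.018) = +0.80 V.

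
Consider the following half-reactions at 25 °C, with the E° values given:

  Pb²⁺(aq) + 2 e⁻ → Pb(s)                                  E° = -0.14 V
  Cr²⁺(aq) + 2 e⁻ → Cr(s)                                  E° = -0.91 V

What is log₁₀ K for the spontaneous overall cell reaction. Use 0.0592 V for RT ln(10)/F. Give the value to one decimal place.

26.0

Cathode: Pb²⁺/Pb; anode: Cr²⁺/Cr. E°cell = +0.77 V, n = 2.
log K = nE°cell / 0.0592 = (2)(+0.77) / 0.0592 = 26.0.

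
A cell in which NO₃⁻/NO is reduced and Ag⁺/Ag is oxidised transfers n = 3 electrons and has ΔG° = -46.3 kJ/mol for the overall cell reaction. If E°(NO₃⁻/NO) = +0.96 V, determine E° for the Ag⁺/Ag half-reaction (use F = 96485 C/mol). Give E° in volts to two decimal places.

E°cell = −ΔG°/(nF) = −(-46.3×10³)/((3)(96485)) = +0.160 V.
Since NO₃⁻/NO is the cathode and Ag⁺/Ag the anode, E°cell = E°(NO₃⁻/NO) − E°(Ag⁺/Ag).
So E°(Ag⁺/Ag) = E°(NO₃⁻/NO) − E°cell = (+0.96) − (+0.160) = +0.80 V.

+0.80 V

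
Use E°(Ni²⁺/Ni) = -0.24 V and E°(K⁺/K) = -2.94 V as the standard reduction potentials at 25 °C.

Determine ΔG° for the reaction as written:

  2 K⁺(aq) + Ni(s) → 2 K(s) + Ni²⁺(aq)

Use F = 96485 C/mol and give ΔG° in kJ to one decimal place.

As written, K⁺/K is reduced (cathode) and Ni²⁺/Ni is oxidised (anode), so E°cell = (-2.94) − (-0.24) = -2.70 V.
Balancing electrons gives n = 2.
ΔG° = −nFE° = −(2)(96485)(-2.70) = 521,019 J = +521.0 kJ.

+521.0 kJ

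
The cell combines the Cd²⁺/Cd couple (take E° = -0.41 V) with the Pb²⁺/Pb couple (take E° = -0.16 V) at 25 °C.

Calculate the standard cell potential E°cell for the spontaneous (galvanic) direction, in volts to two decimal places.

The Pb²⁺/Pb couple has the higher reduction potential, so it is the cathode; Cd²⁺/Cd is oxidised at the anode.
E°cell = E°(cathode) − E°(anode) = (-0.16) − (-0.41) = +0.25 V.

+0.25 V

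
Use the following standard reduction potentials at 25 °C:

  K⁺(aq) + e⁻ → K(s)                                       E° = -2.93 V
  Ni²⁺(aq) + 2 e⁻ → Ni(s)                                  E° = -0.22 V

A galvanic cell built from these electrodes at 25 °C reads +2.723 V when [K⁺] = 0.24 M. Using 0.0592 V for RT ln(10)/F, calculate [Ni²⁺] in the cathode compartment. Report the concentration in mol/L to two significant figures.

Ni²⁺/Ni is the cathode, K⁺/K the anode: E°cell = +2.71 V, n = 2.
Overall reaction: Ni²⁺(aq) + 2 K(s) → Ni(s) + 2 K⁺(aq); Q = [K⁺]^2/[Ni²⁺]^1.
From E = E° − (0.0592/n) log Q: log Q = (E° − E)·n/0.0592 = (+2.71 − (+2.723))·2/0.0592 = -0.4392.
So 1·log[Ni²⁺] = 2·log(0.24) − log Q = -1.2396 − (-0.4392) = -0.8004; [Ni²⁺] = 10^(-0.8004) ≈ 0.16 M.

0.16 M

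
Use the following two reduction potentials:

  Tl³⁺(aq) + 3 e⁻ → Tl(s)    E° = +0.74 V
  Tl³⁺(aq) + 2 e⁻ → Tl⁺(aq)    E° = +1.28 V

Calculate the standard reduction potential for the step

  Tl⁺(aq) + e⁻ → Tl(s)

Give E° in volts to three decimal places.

Sequential free energies add, so n₃E°₃ = n₁E°₁ + n₂E°₂.
With n₃ = 3, and the known step contributing 2×(+1.28) V, the unknown satisfies 1·E° = 3×(+0.74) − 2×(+1.28) = -0.340.
E° = -0.340 / 1 = -0.340 V.

-0.340 V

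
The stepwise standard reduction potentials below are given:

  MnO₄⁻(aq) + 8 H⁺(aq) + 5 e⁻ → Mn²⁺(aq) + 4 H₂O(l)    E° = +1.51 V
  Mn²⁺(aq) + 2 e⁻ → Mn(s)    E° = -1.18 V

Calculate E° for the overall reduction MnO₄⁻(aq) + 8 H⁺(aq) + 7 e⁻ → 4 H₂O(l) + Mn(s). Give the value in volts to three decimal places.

Standard free energies of sequential steps add: ΔG°₃ = ΔG°₁ + ΔG°₂, so n₃E°₃ = n₁E°₁ + n₂E°₂.
E°₃ = (5×+1.51 + 2×-1.18) / 7 = (+5.190) / 7 = +0.741 V.

+0.741 V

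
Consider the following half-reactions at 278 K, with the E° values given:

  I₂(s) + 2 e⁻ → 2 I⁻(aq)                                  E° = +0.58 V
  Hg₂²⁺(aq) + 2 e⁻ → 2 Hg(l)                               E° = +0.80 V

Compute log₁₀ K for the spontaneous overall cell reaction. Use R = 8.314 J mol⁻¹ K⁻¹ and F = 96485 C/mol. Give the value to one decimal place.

8.0

Cathode: Hg₂²⁺/Hg; anode: I₂/I⁻. E°cell = (+0.80) − (+0.58) = +0.22 V, with n = 2.
ΔG° = −nFE° = −RT ln K, so ln K = nFE°/(RT) = (2)(96485)(+0.22) / ((8.314)(278)) = 18.368.
log₁₀ K = 18.368 / ln 10 = 8.0.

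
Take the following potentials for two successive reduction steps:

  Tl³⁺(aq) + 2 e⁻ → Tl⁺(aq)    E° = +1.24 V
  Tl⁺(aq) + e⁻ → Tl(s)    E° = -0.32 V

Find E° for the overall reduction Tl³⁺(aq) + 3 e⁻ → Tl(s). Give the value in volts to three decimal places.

Adding the free-energy changes (−nFE°) of the two steps gives −n₃FE°₃ = −n₁FE°₁ − n₂FE°₂.
E°₃ = (2×+1.24 + 1×-0.32) / 3 = (+2.160) / 3 = +0.720 V.

+0.720 V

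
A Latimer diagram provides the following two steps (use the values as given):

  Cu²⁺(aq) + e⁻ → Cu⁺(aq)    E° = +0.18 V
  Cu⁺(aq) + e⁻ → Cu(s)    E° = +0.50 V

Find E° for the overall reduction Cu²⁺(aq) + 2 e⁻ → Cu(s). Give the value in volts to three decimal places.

+0.340 V

Standard free energies of sequential steps add: ΔG°₃ = ΔG°₁ + ΔG°₂, so n₃E°₃ = n₁E°₁ + n₂E°₂.
E°₃ = (1×+0.18 + 1×+0.50) / 2 = (+0.680) / 2 = +0.340 V.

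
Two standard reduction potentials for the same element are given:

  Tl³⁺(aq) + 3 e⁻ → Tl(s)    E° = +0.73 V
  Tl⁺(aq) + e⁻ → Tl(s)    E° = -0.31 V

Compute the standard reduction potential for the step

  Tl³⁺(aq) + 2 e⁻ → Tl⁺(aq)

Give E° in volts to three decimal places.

+1.250 V

Sequential free energies add, so n₃E°₃ = n₁E°₁ + n₂E°₂.
With n₃ = 3, and the known step contributing 1×(-0.31) V, the unknown satisfies 2·E° = 3×(+0.73) − 1×(-0.31) = +2.500.
E° = +2.500 / 2 = +1.250 V.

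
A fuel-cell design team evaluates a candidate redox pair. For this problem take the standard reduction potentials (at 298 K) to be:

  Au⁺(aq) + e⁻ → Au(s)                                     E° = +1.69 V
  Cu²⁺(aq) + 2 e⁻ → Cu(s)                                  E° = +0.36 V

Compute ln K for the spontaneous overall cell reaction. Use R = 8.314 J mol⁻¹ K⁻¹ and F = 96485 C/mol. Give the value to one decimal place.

Cathode: Au⁺/Au; anode: Cu²⁺/Cu. E°cell = (+1.69) − (+0.36) = +1.33 V, with n = 2.
ΔG° = −nFE° = −RT ln K, so ln K = nFE°/(RT) = (2)(96485)(+1.33) / ((8.314)(298)) = 103.589.

103.6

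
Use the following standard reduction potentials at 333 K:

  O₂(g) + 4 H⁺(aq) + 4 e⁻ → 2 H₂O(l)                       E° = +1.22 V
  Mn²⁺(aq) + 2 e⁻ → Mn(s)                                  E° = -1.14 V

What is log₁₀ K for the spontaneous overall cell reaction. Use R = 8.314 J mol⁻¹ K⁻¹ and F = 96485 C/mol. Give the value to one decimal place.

142.9

Cathode: O₂/H₂O; anode: Mn²⁺/Mn. E°cell = (+1.22) − (-1.14) = +2.36 V, with n = 4.
ΔG° = −nFE° = −RT ln K, so ln K = nFE°/(RT) = (4)(96485)(+2.36) / ((8.314)(333)) = 328.986.
log₁₀ K = 328.986 / ln 10 = 142.9.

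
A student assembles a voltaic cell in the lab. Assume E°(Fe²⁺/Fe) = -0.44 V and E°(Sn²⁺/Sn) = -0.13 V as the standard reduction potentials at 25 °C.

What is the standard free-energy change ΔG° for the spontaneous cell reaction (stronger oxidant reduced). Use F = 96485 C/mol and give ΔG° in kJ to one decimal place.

Sn²⁺/Sn (E° = -0.13 V) is the cathode; Fe²⁺/Fe (E° = -0.44 V) is the anode, so E°cell = +0.31 V.
Balancing electrons gives n = 2 (lcm of 2 and 2).
ΔG° = −nFE° = −(2)(96485)(+0.31) = -59,821 J = -59.8 kJ.

-59.8 kJ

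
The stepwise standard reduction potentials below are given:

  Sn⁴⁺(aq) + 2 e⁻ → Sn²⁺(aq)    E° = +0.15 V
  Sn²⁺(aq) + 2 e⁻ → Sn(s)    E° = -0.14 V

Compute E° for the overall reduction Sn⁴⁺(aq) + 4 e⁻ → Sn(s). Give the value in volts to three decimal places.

Adding the free-energy changes (−nFE°) of the two steps gives −n₃FE°₃ = −n₁FE°₁ − n₂FE°₂.
E°₃ = (2×+0.15 + 2×-0.14) / 4 = (+0.020) / 4 = +0.005 V.

+0.005 V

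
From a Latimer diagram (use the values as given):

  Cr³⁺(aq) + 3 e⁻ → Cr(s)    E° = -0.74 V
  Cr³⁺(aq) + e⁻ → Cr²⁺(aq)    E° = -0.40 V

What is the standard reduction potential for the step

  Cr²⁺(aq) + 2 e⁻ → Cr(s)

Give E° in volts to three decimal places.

-0.910 V

Sequential free energies add, so n₃E°₃ = n₁E°₁ + n₂E°₂.
With n₃ = 3, and the known step contributing 1×(-0.40) V, the unknown satisfies 2·E° = 3×(-0.74) − 1×(-0.40) = -1.820.
E° = -1.820 / 2 = -0.910 V.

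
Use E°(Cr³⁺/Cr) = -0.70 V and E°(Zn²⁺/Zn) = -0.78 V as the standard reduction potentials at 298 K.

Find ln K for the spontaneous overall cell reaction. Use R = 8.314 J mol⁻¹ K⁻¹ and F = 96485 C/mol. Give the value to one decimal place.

18.7

Cathode: Cr³⁺/Cr; anode: Zn²⁺/Zn. E°cell = (-0.70) − (-0.78) = +0.08 V, with n = 6.
ΔG° = −nFE° = −RT ln K, so ln K = nFE°/(RT) = (6)(96485)(+0.08) / ((8.314)(298)) = 18.693.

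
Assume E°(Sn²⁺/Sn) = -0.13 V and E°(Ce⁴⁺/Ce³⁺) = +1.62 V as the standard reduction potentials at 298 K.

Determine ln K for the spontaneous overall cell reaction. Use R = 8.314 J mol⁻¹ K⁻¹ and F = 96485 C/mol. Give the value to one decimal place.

136.3

Cathode: Ce⁴⁺/Ce³⁺; anode: Sn²⁺/Sn. E°cell = (+1.62) − (-0.13) = +1.75 V, with n = 2.
ΔG° = −nFE° = −RT ln K, so ln K = nFE°/(RT) = (2)(96485)(+1.75) / ((8.314)(298)) = 136.302.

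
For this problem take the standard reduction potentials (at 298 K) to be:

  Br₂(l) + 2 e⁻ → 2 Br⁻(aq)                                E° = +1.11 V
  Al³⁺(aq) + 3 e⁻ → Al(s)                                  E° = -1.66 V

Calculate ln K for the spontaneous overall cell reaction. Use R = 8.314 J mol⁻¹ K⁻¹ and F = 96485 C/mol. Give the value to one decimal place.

Cathode: Br₂/Br⁻; anode: Al³⁺/Al. E°cell = (+1.11) − (-1.66) = +2.77 V, with n = 6.
ΔG° = −nFE° = −RT ln K, so ln K = nFE°/(RT) = (6)(96485)(+2.77) / ((8.314)(298)) = 647.239.

647.2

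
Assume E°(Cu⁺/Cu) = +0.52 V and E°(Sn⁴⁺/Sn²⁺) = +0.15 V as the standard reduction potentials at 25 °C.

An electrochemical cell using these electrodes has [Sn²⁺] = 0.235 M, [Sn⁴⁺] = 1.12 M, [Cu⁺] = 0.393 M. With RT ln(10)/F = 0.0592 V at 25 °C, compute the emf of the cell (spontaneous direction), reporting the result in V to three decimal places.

Cu⁺/Cu is the cathode (higher E°), Sn⁴⁺/Sn²⁺ the anode: E°cell = +0.52 − (+0.15) = +0.37 V, n = 2.
Overall: 2 Cu⁺(aq) + Sn²⁺(aq) → 2 Cu(s) + Sn⁴⁺(aq)
Q = [Sn⁴⁺] / ([Cu⁺]^2·[Sn²⁺]); log Q = 1.489.
E = E° − (0.0592/n) log Q = +0.37 − (0.0592/2)(1.489) = +0.326 V.

+0.326 V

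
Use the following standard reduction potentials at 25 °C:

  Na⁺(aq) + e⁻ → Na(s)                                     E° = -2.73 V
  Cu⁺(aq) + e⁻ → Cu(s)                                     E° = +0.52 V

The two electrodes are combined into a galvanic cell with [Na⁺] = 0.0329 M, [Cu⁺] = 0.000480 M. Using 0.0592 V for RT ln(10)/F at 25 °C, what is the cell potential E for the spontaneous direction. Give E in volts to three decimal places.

Cu⁺/Cu is the cathode (higher E°), Na⁺/Na the anode: E°cell = +0.52 − (-2.73) = +3.25 V, n = 1.
Overall: Cu⁺(aq) + Na(s) → Cu(s) + Na⁺(aq)
Q = [Na⁺] / ([Cu⁺]); log Q = 1.836.
E = E° − (0.0592/n) log Q = +3.25 − (0.0592/1)(1.836) = +3.141 V.

+3.141 V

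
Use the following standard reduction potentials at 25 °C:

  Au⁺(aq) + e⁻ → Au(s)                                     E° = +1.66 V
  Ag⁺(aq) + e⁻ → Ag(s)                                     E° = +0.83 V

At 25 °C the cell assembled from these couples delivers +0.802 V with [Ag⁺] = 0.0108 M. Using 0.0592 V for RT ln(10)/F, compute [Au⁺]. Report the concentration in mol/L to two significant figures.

Au⁺/Au is the cathode, Ag⁺/Ag the anode: E°cell = +0.83 V, n = 1.
Overall reaction: Au⁺(aq) + Ag(s) → Au(s) + Ag⁺(aq); Q = [Ag⁺]^1/[Au⁺]^1.
From E = E° − (0.0592/n) log Q: log Q = (E° − E)·n/0.0592 = (+0.83 − (+0.802))·1/0.0592 = 0.4730.
So 1·log[Au⁺] = 1·log(0.0108) − log Q = -1.9666 − (0.4730) = -2.4396; [Au⁺] = 10^(-2.4396) ≈ 0.0036 M.

0.0036 M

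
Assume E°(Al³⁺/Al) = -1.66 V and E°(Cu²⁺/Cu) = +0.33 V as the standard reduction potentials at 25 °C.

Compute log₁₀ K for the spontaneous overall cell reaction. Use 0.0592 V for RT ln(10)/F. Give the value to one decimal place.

Cathode: Cu²⁺/Cu; anode: Al³⁺/Al. E°cell = +1.99 V, n = 6.
log K = nE°cell / 0.0592 = (6)(+1.99) / 0.0592 = 201.7.

201.7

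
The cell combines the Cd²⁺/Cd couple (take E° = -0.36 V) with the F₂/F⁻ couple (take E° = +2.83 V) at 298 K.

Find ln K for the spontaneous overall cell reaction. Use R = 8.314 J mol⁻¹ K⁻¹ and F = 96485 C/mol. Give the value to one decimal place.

Cathode: F₂/F⁻; anode: Cd²⁺/Cd. E°cell = (+2.83) − (-0.36) = +3.19 V, with n = 2.
ΔG° = −nFE° = −RT ln K, so ln K = nFE°/(RT) = (2)(96485)(+3.19) / ((8.314)(298)) = 248.459.

248.5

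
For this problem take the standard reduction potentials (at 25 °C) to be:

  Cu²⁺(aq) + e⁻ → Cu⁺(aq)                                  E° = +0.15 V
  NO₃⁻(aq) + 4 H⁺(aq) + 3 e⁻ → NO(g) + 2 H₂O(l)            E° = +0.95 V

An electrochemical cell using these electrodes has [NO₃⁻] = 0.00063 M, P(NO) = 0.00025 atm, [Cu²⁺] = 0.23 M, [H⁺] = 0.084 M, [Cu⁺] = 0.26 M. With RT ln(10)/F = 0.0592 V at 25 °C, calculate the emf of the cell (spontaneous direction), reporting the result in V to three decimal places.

+0.726 V

NO₃⁻/NO is the cathode (higher E°), Cu²⁺/Cu⁺ the anode: E°cell = +0.95 − (+0.15) = +0.80 V, n = 3.
Overall: NO₃⁻(aq) + 4 H⁺(aq) + 3 Cu⁺(aq) → NO(g) + 2 H₂O(l) + 3 Cu²⁺(aq)
Q = P(NO)·[Cu²⁺]^3 / ([NO₃⁻]·[H⁺]^4·[Cu⁺]^3); log Q = 3.742.
E = E° − (0.0592/n) log Q = +0.80 − (0.0592/3)(3.742) = +0.726 V.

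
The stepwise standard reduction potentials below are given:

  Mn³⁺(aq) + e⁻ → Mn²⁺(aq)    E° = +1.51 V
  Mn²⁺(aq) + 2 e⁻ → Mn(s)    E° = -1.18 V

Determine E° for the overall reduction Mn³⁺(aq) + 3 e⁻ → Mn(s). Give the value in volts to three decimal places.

Standard free energies of sequential steps add: ΔG°₃ = ΔG°₁ + ΔG°₂, so n₃E°₃ = n₁E°₁ + n₂E°₂.
E°₃ = (1×+1.51 + 2×-1.18) / 3 = (-0.850) / 3 = -0.283 V.
Simply averaging or adding the two E° values would be wrong; the electron-weighted sum is required.

-0.283 V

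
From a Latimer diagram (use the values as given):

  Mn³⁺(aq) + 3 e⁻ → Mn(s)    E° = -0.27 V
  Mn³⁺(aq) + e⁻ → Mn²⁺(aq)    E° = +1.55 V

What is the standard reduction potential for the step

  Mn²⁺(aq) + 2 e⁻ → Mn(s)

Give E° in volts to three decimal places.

Sequential free energies add, so n₃E°₃ = n₁E°₁ + n₂E°₂.
With n₃ = 3, and the known step contributing 1×(+1.55) V, the unknown satisfies 2·E° = 3×(-0.27) − 1×(+1.55) = -2.360.
E° = -2.360 / 2 = -1.180 V.

-1.180 V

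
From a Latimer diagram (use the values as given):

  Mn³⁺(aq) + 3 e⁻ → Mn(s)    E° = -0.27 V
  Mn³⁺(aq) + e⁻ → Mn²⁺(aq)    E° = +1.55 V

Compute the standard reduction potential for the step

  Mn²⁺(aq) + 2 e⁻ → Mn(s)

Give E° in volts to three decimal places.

-1.180 V

Sequential free energies add, so n₃E°₃ = n₁E°₁ + n₂E°₂.
With n₃ = 3, and the known step contributing 1×(+1.55) V, the unknown satisfies 2·E° = 3×(-0.27) − 1×(+1.55) = -2.360.
E° = -2.360 / 2 = -1.180 V.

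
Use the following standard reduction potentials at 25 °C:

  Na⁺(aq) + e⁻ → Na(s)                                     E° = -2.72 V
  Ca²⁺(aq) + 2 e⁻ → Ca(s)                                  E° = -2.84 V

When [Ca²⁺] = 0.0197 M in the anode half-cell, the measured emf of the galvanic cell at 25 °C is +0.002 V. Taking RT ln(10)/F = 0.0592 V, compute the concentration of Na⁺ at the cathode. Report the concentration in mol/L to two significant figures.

0.0014 M

Na⁺/Na is the cathode, Ca²⁺/Ca the anode: E°cell = +0.12 V, n = 2.
Overall reaction: 2 Na⁺(aq) + Ca(s) → 2 Na(s) + Ca²⁺(aq); Q = [Ca²⁺]^1/[Na⁺]^2.
From E = E° − (0.0592/n) log Q: log Q = (E° − E)·n/0.0592 = (+0.12 − (+0.002))·2/0.0592 = 3.9865.
So 2·log[Na⁺] = 1·log(0.0197) − log Q = -1.7055 − (3.9865) = -5.6920; log[Na⁺] = -5.6920 / 2 = -2.8460; [Na⁺] = 10^(-2.8460) ≈ 0.0014 M.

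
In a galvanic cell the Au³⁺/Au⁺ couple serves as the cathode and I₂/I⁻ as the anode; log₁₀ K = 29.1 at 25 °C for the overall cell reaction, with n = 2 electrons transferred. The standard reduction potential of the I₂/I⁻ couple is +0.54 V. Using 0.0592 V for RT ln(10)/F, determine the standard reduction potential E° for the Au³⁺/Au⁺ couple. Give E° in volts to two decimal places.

E°cell = (0.0592/n)·log K = (0.0592/2)(29.1) = +0.861 V.
Since Au³⁺/Au⁺ is the cathode and I₂/I⁻ the anode, E°cell = E°(Au³⁺/Au⁺) − E°(I₂/I⁻).
So E°(Au³⁺/Au⁺) = E°cell + E°(I₂/I⁻) = +0.861 + (+0.54) = +1.40 V.

+1.40 V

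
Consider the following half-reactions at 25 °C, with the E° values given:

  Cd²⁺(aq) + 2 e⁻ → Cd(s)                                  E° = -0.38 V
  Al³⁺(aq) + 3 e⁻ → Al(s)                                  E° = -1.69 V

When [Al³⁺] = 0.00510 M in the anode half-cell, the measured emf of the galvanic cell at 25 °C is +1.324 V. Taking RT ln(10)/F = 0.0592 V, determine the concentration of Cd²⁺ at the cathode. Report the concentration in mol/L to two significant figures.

0.088 M

Cd²⁺/Cd is the cathode, Al³⁺/Al the anode: E°cell = +1.31 V, n = 6.
Overall reaction: 3 Cd²⁺(aq) + 2 Al(s) → 3 Cd(s) + 2 Al³⁺(aq); Q = [Al³⁺]^2/[Cd²⁺]^3.
From E = E° − (0.0592/n) log Q: log Q = (E° − E)·n/0.0592 = (+1.31 − (+1.324))·6/0.0592 = -1.4189.
So 3·log[Cd²⁺] = 2·log(0.0051) − log Q = -4.5849 − (-1.4189) = -3.1660; log[Cd²⁺] = -3.1660 / 3 = -1.0553; [Cd²⁺] = 10^(-1.0553) ≈ 0.088 M.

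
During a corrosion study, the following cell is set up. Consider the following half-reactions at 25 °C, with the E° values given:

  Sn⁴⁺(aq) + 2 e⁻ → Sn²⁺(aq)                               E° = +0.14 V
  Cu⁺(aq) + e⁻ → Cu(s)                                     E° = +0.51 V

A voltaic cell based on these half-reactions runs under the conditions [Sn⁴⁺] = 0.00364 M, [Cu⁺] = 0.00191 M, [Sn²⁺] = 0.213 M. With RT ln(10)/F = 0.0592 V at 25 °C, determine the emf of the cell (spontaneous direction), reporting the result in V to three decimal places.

Cu⁺/Cu is the cathode (higher E°), Sn⁴⁺/Sn²⁺ the anode: E°cell = +0.51 − (+0.14) = +0.37 V, n = 2.
Overall: 2 Cu⁺(aq) + Sn²⁺(aq) → 2 Cu(s) + Sn⁴⁺(aq)
Q = [Sn⁴⁺] / ([Cu⁺]^2·[Sn²⁺]); log Q = 3.671.
E = E° − (0.0592/n) log Q = +0.37 − (0.0592/2)(3.671) = +0.261 V.

+0.261 V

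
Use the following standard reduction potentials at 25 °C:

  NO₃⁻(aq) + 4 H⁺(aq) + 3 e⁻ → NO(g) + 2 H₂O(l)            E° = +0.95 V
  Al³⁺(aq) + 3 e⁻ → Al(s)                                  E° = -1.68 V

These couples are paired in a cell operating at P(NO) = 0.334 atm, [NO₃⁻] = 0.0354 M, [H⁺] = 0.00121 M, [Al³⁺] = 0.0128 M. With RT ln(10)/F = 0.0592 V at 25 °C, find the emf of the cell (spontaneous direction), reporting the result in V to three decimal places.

NO₃⁻/NO is the cathode (higher E°), Al³⁺/Al the anode: E°cell = +0.95 − (-1.68) = +2.63 V, n = 3.
Overall: NO₃⁻(aq) + 4 H⁺(aq) + Al(s) → NO(g) + 2 H₂O(l) + Al³⁺(aq)
Q = P(NO)·[Al³⁺] / ([NO₃⁻]·[H⁺]^4); log Q = 10.751.
E = E° − (0.0592/n) log Q = +2.63 − (0.0592/3)(10.751) = +2.418 V.

+2.418 V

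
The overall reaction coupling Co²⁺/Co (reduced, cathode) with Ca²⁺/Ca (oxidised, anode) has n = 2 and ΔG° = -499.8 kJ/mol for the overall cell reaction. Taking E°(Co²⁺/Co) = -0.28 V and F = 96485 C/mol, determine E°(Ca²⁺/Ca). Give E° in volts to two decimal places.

E°cell = −ΔG°/(nF) = −(-499.8×10³)/((2)(96485)) = +2.590 V.
Since Co²⁺/Co is the cathode and Ca²⁺/Ca the anode, E°cell = E°(Co²⁺/Co) − E°(Ca²⁺/Ca).
So E°(Ca²⁺/Ca) = E°(Co²⁺/Co) − E°cell = (-0.28) − (+2.590) = -2.87 V.

-2.87 V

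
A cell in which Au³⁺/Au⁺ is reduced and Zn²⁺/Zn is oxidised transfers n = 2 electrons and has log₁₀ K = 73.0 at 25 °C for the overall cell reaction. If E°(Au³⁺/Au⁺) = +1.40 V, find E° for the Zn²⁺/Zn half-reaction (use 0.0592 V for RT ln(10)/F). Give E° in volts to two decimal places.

-0.76 V

E°cell = (0.0592/n)·log K = (0.0592/2)(73.0) = +2.161 V.
Since Au³⁺/Au⁺ is the cathode and Zn²⁺/Zn the anode, E°cell = E°(Au³⁺/Au⁺) − E°(Zn²⁺/Zn).
So E°(Zn²⁺/Zn) = E°(Au³⁺/Au⁺) − E°cell = (+1.40) − (+2.161) = -0.76 V.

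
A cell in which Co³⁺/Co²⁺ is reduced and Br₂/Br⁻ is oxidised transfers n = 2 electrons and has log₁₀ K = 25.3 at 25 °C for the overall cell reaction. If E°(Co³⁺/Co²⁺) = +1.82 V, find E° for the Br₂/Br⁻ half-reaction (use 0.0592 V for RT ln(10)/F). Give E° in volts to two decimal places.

+1.07 V

E°cell = (0.0592/n)·log K = (0.0592/2)(25.3) = +0.749 V.
Since Co³⁺/Co²⁺ is the cathode and Br₂/Br⁻ the anode, E°cell = E°(Co³⁺/Co²⁺) − E°(Br₂/Br⁻).
So E°(Br₂/Br⁻) = E°(Co³⁺/Co²⁺) − E°cell = (+1.82) − (+0.749) = +1.07 V.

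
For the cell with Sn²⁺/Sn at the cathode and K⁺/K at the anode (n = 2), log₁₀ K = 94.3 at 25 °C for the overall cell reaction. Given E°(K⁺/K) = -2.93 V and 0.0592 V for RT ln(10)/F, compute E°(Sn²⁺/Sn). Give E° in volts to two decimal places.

-0.14 V

E°cell = (0.0592/n)·log K = (0.0592/2)(94.3) = +2.791 V.
Since Sn²⁺/Sn is the cathode and K⁺/K the anode, E°cell = E°(Sn²⁺/Sn) − E°(K⁺/K).
So E°(Sn²⁺/Sn) = E°cell + E°(K⁺/K) = +2.791 + (-2.93) = -0.14 V.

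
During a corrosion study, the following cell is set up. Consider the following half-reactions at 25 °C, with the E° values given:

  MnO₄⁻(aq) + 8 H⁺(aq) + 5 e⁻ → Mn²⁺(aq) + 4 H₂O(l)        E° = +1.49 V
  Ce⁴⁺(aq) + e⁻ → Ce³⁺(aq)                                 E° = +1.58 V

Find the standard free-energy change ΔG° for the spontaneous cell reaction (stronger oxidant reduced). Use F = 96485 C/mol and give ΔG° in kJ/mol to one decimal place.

Ce⁴⁺/Ce³⁺ (E° = +1.58 V) is the cathode; MnO₄⁻/Mn²⁺ (E° = +1.49 V) is the anode, so E°cell = +0.09 V.
Balancing electrons gives n = 5 (lcm of 1 and 5).
ΔG° = −nFE° = −(5)(96485)(+0.09) = -43,418 J = -43.4 kJ/mol.

-43.4 kJ/mol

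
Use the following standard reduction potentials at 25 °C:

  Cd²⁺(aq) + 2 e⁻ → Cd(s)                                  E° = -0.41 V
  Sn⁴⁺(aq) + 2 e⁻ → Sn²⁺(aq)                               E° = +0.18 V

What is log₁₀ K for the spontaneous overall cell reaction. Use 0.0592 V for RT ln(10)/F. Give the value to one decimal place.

19.9

Cathode: Sn⁴⁺/Sn²⁺; anode: Cd²⁺/Cd. E°cell = +0.59 V, n = 2.
log K = nE°cell / 0.0592 = (2)(+0.59) / 0.0592 = 19.9.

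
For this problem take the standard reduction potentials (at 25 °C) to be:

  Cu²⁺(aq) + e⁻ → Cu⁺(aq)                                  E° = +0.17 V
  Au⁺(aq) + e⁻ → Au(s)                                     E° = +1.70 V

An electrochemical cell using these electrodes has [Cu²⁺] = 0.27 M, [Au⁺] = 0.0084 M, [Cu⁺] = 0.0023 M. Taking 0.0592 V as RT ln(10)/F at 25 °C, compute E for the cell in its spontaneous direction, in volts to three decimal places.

Au⁺/Au is the cathode (higher E°), Cu²⁺/Cu⁺ the anode: E°cell = +1.70 − (+0.17) = +1.53 V, n = 1.
Overall: Au⁺(aq) + Cu⁺(aq) → Au(s) + Cu²⁺(aq)
Q = [Cu²⁺] / ([Au⁺]·[Cu⁺]); log Q = 4.145.
E = E° − (0.0592/n) log Q = +1.53 − (0.0592/1)(4.145) = +1.285 V.

+1.285 V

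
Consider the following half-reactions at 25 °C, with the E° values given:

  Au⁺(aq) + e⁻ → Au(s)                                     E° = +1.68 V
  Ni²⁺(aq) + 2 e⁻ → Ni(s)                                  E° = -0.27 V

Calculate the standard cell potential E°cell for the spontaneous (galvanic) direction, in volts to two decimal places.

+1.95 V

The Au⁺/Au couple has the higher reduction potential, so it is the cathode; Ni²⁺/Ni is oxidised at the anode.
E°cell = E°(cathode) − E°(anode) = (+1.68) − (-0.27) = +1.95 V.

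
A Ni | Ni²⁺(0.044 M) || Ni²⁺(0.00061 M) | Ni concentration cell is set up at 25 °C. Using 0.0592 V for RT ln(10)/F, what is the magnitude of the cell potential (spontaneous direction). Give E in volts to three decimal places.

+0.055 V

For a concentration cell E°cell = 0. The 0.044 M side is the cathode (reduction is favoured where [Ni²⁺] is higher).
With n = 2, E = −(0.0592/2) log([Ni²⁺]ₐₙ/[Ni²⁺]꜀ₐₜ) = −(0.0592/2) log(0.00061/0.044) = −(0.0592/2)(-1.858) = +0.055 V.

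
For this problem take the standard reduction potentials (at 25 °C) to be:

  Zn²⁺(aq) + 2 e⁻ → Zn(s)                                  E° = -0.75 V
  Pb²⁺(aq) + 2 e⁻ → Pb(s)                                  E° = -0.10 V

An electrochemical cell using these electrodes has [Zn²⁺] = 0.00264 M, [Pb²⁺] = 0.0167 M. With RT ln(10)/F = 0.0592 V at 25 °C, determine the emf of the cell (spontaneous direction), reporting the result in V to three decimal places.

Pb²⁺/Pb is the cathode (higher E°), Zn²⁺/Zn the anode: E°cell = -0.10 − (-0.75) = +0.65 V, n = 2.
Overall: Pb²⁺(aq) + Zn(s) → Pb(s) + Zn²⁺(aq)
Q = [Zn²⁺] / ([Pb²⁺]); log Q = -0.801.
E = E° − (0.0592/n) log Q = +0.65 − (0.0592/2)(-0.801) = +0.674 V.

+0.674 V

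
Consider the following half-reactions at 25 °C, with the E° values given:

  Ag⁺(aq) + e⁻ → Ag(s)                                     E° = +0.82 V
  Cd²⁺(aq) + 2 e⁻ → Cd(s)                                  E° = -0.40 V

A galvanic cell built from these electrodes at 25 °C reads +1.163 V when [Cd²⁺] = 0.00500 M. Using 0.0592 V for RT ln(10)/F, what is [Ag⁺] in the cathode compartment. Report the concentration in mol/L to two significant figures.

Ag⁺/Ag is the cathode, Cd²⁺/Cd the anode: E°cell = +1.22 V, n = 2.
Overall reaction: 2 Ag⁺(aq) + Cd(s) → 2 Ag(s) + Cd²⁺(aq); Q = [Cd²⁺]^1/[Ag⁺]^2.
From E = E° − (0.0592/n) log Q: log Q = (E° − E)·n/0.0592 = (+1.22 − (+1.163))·2/0.0592 = 1.9257.
So 2·log[Ag⁺] = 1·log(0.005) − log Q = -2.3010 − (1.9257) = -4.2267; log[Ag⁺] = -4.2267 / 2 = -2.1134; [Ag⁺] = 10^(-2.1134) ≈ 0.0077 M.

0.0077 M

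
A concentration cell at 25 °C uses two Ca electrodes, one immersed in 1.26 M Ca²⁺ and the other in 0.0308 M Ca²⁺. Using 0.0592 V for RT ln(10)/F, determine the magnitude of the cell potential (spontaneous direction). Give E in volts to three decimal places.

+0.048 V

For a concentration cell E°cell = 0. The 1.26 M side is the cathode (reduction is favoured where [Ca²⁺] is higher).
With n = 2, E = −(0.0592/2) log([Ca²⁺]ₐₙ/[Ca²⁺]꜀ₐₜ) = −(0.0592/2) log(0.0308/1.26) = −(0.0592/2)(-1.612) = +0.048 V.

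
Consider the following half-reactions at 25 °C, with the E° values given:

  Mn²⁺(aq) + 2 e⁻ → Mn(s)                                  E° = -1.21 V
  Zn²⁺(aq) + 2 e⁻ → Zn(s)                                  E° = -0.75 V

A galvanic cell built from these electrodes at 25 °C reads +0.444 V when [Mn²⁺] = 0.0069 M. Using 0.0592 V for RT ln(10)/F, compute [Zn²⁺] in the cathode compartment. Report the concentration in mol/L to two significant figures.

0.0020 M

Zn²⁺/Zn is the cathode, Mn²⁺/Mn the anode: E°cell = +0.46 V, n = 2.
Overall reaction: Zn²⁺(aq) + Mn(s) → Zn(s) + Mn²⁺(aq); Q = [Mn²⁺]^1/[Zn²⁺]^1.
From E = E° − (0.0592/n) log Q: log Q = (E° − E)·n/0.0592 = (+0.46 − (+0.444))·2/0.0592 = 0.5405.
So 1·log[Zn²⁺] = 1·log(0.0069) − log Q = -2.1612 − (0.5405) = -2.7017; [Zn²⁺] = 10^(-2.7017) ≈ 0.0020 M.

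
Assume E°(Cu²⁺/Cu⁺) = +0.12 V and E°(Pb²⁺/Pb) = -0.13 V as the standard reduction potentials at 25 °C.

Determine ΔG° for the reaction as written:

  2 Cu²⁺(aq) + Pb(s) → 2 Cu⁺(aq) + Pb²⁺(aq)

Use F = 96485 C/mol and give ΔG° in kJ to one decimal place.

As written, Cu²⁺/Cu⁺ is reduced (cathode) and Pb²⁺/Pb is oxidised (anode), so E°cell = (+0.12) − (-0.13) = +0.25 V.
Balancing electrons gives n = 2.
ΔG° = −nFE° = −(2)(96485)(+0.25) = -48,242 J = -48.2 kJ.

-48.2 kJ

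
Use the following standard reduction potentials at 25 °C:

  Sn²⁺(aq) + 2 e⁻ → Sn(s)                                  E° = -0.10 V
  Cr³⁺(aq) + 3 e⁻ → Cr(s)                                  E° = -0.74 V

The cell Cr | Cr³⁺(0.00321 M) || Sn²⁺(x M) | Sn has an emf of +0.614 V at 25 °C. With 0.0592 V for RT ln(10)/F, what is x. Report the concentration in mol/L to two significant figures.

Sn²⁺/Sn is the cathode, Cr³⁺/Cr the anode: E°cell = +0.64 V, n = 6.
Overall reaction: 3 Sn²⁺(aq) + 2 Cr(s) → 3 Sn(s) + 2 Cr³⁺(aq); Q = [Cr³⁺]^2/[Sn²⁺]^3.
From E = E° − (0.0592/n) log Q: log Q = (E° − E)·n/0.0592 = (+0.64 − (+0.614))·6/0.0592 = 2.6351.
So 3·log[Sn²⁺] = 2·log(0.00321) − log Q = -4.9870 − (2.6351) = -7.6221; log[Sn²⁺] = -7.6221 / 3 = -2.5407; [Sn²⁺] = 10^(-2.5407) ≈ 0.0029 M.

0.0029 M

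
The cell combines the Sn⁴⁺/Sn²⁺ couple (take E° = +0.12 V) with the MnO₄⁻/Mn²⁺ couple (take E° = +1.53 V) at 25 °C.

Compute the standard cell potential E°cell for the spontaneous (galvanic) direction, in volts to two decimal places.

The MnO₄⁻/Mn²⁺ couple has the higher reduction potential, so it is the cathode; Sn⁴⁺/Sn²⁺ is oxidised at the anode.
E°cell = E°(cathode) − E°(anode) = (+1.53) − (+0.12) = +1.41 V.

+1.41 V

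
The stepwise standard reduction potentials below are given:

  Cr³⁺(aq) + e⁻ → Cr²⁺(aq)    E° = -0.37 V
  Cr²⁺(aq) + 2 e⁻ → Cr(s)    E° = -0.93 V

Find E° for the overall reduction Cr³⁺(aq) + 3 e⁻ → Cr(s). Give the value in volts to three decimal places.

Since ΔG° = −nFE° is additive over sequential reductions, n₃E°₃ = n₁E°₁ + n₂E°₂.
E°₃ = (1×-0.37 + 2×-0.93) / 3 = (-2.230) / 3 = -0.743 V.
E° values themselves are not directly additive — weighting by electron count is essential.

-0.743 V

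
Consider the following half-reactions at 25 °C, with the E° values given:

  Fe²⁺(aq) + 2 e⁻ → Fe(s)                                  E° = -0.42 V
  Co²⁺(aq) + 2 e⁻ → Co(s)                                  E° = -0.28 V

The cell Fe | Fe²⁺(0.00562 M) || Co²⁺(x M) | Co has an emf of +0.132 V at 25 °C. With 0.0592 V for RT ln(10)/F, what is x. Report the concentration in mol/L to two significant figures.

0.0030 M

Co²⁺/Co is the cathode, Fe²⁺/Fe the anode: E°cell = +0.14 V, n = 2.
Overall reaction: Co²⁺(aq) + Fe(s) → Co(s) + Fe²⁺(aq); Q = [Fe²⁺]^1/[Co²⁺]^1.
From E = E° − (0.0592/n) log Q: log Q = (E° − E)·n/0.0592 = (+0.14 − (+0.132))·2/0.0592 = 0.2703.
So 1·log[Co²⁺] = 1·log(0.00562) − log Q = -2.2503 − (0.2703) = -2.5206; [Co²⁺] = 10^(-2.5206) ≈ 0.0030 M.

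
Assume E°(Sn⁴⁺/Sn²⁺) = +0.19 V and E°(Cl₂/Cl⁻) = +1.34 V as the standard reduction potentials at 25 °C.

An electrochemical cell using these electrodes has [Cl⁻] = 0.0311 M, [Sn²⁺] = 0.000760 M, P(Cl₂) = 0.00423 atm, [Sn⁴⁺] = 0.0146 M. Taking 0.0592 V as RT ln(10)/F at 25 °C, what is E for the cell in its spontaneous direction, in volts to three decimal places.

Cl₂/Cl⁻ is the cathode (higher E°), Sn⁴⁺/Sn²⁺ the anode: E°cell = +1.34 − (+0.19) = +1.15 V, n = 2.
Overall: Cl₂(g) + Sn²⁺(aq) → 2 Cl⁻(aq) + Sn⁴⁺(aq)
Q = [Cl⁻]^2·[Sn⁴⁺] / (P(Cl₂)·[Sn²⁺]); log Q = 0.643.
E = E° − (0.0592/n) log Q = +1.15 − (0.0592/2)(0.643) = +1.131 V.

+1.131 V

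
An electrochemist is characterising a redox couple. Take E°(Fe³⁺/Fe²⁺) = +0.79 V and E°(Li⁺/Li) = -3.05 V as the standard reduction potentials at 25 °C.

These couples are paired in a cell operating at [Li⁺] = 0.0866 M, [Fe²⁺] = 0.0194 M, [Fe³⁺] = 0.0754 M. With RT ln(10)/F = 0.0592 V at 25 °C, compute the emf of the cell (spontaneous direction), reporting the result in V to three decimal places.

+3.938 V

Fe³⁺/Fe²⁺ is the cathode (higher E°), Li⁺/Li the anode: E°cell = +0.79 − (-3.05) = +3.84 V, n = 1.
Overall: Fe³⁺(aq) + Li(s) → Fe²⁺(aq) + Li⁺(aq)
Q = [Fe²⁺]·[Li⁺] / ([Fe³⁺]); log Q = -1.652.
E = E° − (0.0592/n) log Q = +3.84 − (0.0592/1)(-1.652) = +3.938 V.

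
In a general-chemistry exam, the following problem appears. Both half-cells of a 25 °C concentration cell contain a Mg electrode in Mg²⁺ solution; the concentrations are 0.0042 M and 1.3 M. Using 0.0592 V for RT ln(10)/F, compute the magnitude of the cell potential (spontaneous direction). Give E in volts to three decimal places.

For a concentration cell E°cell = 0. The 1.3 M side is the cathode (reduction is favoured where [Mg²⁺] is higher).
With n = 2, E = −(0.0592/2) log([Mg²⁺]ₐₙ/[Mg²⁺]꜀ₐₜ) = −(0.0592/2) log(0.0042/1.3) = −(0.0592/2)(-2.491) = +0.074 V.

+0.074 V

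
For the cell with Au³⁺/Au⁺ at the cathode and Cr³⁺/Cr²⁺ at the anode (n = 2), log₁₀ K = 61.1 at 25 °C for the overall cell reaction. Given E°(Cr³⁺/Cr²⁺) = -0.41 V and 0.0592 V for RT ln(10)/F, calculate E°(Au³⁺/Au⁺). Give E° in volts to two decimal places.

+1.40 V

E°cell = (0.0592/n)·log K = (0.0592/2)(61.1) = +1.809 V.
Since Au³⁺/Au⁺ is the cathode and Cr³⁺/Cr²⁺ the anode, E°cell = E°(Au³⁺/Au⁺) − E°(Cr³⁺/Cr²⁺).
So E°(Au³⁺/Au⁺) = E°cell + E°(Cr³⁺/Cr²⁺) = +1.809 + (-0.41) = +1.40 V.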